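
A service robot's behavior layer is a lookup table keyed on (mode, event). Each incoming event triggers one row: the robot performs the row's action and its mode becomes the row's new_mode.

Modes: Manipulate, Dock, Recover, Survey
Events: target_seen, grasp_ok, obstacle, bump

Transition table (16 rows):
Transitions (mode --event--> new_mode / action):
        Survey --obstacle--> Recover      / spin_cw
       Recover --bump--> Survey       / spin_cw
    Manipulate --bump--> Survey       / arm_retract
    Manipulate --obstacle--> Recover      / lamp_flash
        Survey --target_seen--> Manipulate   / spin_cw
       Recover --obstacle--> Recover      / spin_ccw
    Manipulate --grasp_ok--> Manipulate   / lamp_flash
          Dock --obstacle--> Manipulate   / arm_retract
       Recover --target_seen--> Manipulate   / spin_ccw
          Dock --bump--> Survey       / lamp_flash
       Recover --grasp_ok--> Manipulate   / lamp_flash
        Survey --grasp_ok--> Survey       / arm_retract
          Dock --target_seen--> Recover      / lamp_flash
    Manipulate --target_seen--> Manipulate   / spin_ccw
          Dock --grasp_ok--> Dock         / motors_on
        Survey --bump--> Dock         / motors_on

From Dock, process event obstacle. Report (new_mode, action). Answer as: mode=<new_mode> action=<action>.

current mode = Dock; filter table to that mode:
  (Dock, obstacle) → (Manipulate, arm_retract)  ← event matches
  (Dock, bump) → (Survey, lamp_flash)
  (Dock, target_seen) → (Recover, lamp_flash)
  (Dock, grasp_ok) → (Dock, motors_on)
event = obstacle selects (Manipulate, arm_retract)

mode=Manipulate action=arm_retract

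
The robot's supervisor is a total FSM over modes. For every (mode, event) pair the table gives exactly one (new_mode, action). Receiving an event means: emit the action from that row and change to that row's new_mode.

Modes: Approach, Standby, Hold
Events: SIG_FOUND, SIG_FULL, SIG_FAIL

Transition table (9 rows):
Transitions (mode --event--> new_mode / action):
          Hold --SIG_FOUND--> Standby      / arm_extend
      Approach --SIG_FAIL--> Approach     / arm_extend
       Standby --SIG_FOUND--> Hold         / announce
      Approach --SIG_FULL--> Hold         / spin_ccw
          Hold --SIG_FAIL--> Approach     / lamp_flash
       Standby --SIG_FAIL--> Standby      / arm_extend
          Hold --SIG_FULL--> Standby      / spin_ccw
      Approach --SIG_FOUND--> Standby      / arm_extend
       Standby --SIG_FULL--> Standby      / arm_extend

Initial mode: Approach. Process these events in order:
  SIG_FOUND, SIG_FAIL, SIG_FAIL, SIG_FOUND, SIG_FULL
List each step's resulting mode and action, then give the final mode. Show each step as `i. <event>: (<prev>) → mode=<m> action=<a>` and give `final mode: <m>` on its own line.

final mode: Standby

1. SIG_FOUND: (Approach) → mode=Standby action=arm_extend
2. SIG_FAIL: (Standby) → mode=Standby action=arm_extend
3. SIG_FAIL: (Standby) → mode=Standby action=arm_extend
4. SIG_FOUND: (Standby) → mode=Hold action=announce
5. SIG_FULL: (Hold) → mode=Standby action=spin_ccw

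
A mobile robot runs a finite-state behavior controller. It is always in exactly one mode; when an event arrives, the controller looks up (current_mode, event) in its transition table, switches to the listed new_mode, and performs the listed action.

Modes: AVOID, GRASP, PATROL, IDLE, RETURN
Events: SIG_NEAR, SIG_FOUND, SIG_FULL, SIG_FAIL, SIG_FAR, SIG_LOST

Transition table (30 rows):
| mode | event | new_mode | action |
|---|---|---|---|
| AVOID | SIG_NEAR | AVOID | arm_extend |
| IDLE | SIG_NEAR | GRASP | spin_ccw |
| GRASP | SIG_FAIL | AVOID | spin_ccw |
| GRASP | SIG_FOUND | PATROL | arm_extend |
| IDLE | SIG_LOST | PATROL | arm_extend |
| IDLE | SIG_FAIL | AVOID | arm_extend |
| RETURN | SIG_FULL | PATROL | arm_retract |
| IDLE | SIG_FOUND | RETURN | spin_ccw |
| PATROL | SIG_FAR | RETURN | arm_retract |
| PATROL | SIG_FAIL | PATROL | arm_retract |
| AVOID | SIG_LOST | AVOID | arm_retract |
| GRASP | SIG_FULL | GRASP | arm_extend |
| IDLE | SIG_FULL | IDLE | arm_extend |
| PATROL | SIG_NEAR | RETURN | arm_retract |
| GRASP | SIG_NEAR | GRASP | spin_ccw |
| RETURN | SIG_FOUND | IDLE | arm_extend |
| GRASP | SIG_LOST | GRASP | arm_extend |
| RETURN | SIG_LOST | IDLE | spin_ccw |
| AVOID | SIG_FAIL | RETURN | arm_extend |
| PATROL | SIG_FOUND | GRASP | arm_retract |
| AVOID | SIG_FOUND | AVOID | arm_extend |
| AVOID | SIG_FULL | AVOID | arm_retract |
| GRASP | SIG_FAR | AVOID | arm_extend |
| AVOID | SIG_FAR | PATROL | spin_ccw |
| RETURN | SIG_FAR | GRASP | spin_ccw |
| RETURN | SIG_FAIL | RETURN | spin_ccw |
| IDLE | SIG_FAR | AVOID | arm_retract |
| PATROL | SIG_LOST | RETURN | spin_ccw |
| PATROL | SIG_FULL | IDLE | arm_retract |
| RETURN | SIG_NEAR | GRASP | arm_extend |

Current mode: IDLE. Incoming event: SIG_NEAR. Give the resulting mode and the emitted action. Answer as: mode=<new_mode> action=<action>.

mode=GRASP action=spin_ccw

current mode = IDLE; filter table to that mode:
  (IDLE, SIG_NEAR) → (GRASP, spin_ccw)  ← event matches
  (IDLE, SIG_LOST) → (PATROL, arm_extend)
  (IDLE, SIG_FAIL) → (AVOID, arm_extend)
  (IDLE, SIG_FOUND) → (RETURN, spin_ccw)
  (IDLE, SIG_FULL) → (IDLE, arm_extend)
  (IDLE, SIG_FAR) → (AVOID, arm_retract)
event = SIG_NEAR selects (GRASP, spin_ccw)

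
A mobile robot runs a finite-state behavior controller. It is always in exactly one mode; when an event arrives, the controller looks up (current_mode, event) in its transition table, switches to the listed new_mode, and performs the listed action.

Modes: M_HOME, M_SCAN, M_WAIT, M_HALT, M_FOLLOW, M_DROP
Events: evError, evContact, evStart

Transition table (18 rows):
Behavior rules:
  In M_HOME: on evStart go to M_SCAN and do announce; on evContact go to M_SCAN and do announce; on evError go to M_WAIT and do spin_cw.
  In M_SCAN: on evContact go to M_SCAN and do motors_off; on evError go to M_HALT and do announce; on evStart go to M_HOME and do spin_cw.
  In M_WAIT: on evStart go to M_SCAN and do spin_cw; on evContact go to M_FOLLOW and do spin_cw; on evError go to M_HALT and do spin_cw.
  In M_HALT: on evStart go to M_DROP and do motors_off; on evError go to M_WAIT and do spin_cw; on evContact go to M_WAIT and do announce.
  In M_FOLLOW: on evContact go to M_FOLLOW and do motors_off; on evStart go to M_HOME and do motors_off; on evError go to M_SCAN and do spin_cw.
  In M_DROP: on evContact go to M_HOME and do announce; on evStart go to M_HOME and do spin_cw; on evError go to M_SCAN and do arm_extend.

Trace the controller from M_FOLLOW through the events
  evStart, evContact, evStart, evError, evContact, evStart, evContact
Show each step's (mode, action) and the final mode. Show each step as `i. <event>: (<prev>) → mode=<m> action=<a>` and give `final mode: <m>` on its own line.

final mode: M_SCAN

1. evStart: (M_FOLLOW) → mode=M_HOME action=motors_off
2. evContact: (M_HOME) → mode=M_SCAN action=announce
3. evStart: (M_SCAN) → mode=M_HOME action=spin_cw
4. evError: (M_HOME) → mode=M_WAIT action=spin_cw
5. evContact: (M_WAIT) → mode=M_FOLLOW action=spin_cw
6. evStart: (M_FOLLOW) → mode=M_HOME action=motors_off
7. evContact: (M_HOME) → mode=M_SCAN action=announce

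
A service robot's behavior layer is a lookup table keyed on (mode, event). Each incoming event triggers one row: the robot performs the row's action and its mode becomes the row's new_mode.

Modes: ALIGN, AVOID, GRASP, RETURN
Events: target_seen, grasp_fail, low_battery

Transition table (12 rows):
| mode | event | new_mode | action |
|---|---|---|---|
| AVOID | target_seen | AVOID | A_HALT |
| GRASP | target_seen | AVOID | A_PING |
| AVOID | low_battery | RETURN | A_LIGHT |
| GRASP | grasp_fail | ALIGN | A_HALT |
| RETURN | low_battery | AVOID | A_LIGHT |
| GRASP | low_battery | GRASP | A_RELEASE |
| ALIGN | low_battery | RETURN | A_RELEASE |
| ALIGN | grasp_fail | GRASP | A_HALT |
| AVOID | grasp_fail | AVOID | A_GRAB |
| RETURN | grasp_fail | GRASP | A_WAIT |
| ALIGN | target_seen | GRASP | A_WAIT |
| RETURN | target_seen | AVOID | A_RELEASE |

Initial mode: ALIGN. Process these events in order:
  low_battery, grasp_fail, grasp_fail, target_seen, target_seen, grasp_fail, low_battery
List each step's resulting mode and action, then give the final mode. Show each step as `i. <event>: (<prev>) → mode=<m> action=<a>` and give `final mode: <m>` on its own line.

final mode: RETURN

1. low_battery: (ALIGN) → mode=RETURN action=A_RELEASE
2. grasp_fail: (RETURN) → mode=GRASP action=A_WAIT
3. grasp_fail: (GRASP) → mode=ALIGN action=A_HALT
4. target_seen: (ALIGN) → mode=GRASP action=A_WAIT
5. target_seen: (GRASP) → mode=AVOID action=A_PING
6. grasp_fail: (AVOID) → mode=AVOID action=A_GRAB
7. low_battery: (AVOID) → mode=RETURN action=A_LIGHT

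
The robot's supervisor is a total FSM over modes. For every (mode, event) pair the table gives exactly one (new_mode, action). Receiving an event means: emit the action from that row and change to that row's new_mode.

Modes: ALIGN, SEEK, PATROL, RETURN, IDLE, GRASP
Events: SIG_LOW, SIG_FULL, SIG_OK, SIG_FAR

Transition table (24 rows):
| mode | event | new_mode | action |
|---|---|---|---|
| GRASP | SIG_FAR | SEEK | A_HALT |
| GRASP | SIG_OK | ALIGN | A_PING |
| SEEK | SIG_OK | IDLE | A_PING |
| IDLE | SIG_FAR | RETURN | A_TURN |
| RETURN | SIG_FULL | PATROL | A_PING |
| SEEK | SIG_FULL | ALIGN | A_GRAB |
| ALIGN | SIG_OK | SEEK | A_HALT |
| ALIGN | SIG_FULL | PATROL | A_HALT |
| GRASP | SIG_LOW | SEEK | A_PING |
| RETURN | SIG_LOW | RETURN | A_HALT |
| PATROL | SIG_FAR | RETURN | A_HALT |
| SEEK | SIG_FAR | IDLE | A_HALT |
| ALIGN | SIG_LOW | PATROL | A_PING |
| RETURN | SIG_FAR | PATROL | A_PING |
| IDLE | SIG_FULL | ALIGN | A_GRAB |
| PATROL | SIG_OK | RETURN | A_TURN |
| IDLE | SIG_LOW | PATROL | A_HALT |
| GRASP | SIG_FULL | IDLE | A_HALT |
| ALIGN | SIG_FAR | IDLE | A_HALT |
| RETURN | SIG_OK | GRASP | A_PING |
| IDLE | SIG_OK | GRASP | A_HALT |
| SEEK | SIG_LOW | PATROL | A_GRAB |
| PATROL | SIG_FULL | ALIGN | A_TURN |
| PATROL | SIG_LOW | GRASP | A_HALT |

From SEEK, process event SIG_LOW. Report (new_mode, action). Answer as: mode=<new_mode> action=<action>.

current mode = SEEK; filter table to that mode:
  (SEEK, SIG_OK) → (IDLE, A_PING)
  (SEEK, SIG_FULL) → (ALIGN, A_GRAB)
  (SEEK, SIG_FAR) → (IDLE, A_HALT)
  (SEEK, SIG_LOW) → (PATROL, A_GRAB)  ← event matches
event = SIG_LOW selects (PATROL, A_GRAB)

mode=PATROL action=A_GRAB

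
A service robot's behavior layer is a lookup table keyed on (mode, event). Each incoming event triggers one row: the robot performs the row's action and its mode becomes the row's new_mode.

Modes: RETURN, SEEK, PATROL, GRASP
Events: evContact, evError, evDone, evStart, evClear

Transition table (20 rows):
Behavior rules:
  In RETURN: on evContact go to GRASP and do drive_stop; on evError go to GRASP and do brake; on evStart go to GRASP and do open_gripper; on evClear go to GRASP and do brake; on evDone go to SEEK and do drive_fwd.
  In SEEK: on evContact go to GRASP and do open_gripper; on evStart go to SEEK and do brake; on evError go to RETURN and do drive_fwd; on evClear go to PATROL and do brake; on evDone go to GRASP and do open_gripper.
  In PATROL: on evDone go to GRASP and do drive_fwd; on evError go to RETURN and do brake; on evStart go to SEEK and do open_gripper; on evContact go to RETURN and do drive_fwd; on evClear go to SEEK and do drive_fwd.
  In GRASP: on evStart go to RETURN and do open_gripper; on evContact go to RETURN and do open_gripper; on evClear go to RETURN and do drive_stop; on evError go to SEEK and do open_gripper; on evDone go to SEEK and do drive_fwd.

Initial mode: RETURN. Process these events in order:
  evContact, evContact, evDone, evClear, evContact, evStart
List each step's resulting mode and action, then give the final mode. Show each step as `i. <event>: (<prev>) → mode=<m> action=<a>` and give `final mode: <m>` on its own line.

1. evContact: (RETURN) → mode=GRASP action=drive_stop
2. evContact: (GRASP) → mode=RETURN action=open_gripper
3. evDone: (RETURN) → mode=SEEK action=drive_fwd
4. evClear: (SEEK) → mode=PATROL action=brake
5. evContact: (PATROL) → mode=RETURN action=drive_fwd
6. evStart: (RETURN) → mode=GRASP action=open_gripper

final mode: GRASP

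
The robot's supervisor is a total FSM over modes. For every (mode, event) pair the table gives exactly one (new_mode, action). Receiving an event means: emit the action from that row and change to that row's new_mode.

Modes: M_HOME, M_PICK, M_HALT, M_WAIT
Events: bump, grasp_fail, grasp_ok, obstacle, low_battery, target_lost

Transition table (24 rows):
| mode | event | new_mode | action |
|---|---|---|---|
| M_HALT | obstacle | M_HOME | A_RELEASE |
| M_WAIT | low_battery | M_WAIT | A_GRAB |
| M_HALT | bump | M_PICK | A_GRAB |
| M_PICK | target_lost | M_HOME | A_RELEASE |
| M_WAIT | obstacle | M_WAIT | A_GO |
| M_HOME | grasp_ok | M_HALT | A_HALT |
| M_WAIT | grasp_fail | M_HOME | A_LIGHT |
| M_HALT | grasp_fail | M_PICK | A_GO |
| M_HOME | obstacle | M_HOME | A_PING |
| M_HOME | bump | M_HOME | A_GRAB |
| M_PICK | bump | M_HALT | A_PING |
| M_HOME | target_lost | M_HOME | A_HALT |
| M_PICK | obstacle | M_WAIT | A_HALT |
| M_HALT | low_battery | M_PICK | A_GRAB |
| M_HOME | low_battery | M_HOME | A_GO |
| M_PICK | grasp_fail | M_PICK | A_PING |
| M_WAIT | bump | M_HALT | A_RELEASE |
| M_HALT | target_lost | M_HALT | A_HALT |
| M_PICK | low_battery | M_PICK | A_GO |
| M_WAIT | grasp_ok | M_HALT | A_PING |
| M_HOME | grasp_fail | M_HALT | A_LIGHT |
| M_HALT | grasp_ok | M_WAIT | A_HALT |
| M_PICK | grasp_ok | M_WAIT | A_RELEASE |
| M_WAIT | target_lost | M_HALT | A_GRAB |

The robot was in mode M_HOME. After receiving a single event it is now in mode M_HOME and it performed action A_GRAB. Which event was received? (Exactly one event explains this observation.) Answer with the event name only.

bump

try bump: (M_HOME, bump) → (M_HOME, A_GRAB)  ← matches
try grasp_fail: (M_HOME, grasp_fail) → (M_HALT, A_LIGHT)
try grasp_ok: (M_HOME, grasp_ok) → (M_HALT, A_HALT)
try obstacle: (M_HOME, obstacle) → (M_HOME, A_PING)
try low_battery: (M_HOME, low_battery) → (M_HOME, A_GO)
try target_lost: (M_HOME, target_lost) → (M_HOME, A_HALT)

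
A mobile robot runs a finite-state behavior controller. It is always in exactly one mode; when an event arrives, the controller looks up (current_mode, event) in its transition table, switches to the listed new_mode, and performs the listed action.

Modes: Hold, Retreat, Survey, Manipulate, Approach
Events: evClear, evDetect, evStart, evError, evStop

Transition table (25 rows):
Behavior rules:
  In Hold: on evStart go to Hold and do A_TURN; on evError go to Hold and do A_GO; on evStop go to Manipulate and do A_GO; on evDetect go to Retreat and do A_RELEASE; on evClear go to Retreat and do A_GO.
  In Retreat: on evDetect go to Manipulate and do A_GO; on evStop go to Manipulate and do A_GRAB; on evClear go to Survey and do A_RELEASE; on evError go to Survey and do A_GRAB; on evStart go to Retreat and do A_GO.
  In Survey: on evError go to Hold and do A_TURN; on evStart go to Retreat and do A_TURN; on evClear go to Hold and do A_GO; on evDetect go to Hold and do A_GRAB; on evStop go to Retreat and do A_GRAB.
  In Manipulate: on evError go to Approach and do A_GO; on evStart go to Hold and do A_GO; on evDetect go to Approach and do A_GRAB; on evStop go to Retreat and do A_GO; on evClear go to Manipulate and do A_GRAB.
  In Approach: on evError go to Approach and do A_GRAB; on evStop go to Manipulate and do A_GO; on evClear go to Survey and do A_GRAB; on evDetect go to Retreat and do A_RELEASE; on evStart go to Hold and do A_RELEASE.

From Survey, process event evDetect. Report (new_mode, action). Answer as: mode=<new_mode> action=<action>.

mode=Hold action=A_GRAB

current mode = Survey; filter table to that mode:
  (Survey, evError) → (Hold, A_TURN)
  (Survey, evStart) → (Retreat, A_TURN)
  (Survey, evClear) → (Hold, A_GO)
  (Survey, evDetect) → (Hold, A_GRAB)  ← event matches
  (Survey, evStop) → (Retreat, A_GRAB)
event = evDetect selects (Hold, A_GRAB)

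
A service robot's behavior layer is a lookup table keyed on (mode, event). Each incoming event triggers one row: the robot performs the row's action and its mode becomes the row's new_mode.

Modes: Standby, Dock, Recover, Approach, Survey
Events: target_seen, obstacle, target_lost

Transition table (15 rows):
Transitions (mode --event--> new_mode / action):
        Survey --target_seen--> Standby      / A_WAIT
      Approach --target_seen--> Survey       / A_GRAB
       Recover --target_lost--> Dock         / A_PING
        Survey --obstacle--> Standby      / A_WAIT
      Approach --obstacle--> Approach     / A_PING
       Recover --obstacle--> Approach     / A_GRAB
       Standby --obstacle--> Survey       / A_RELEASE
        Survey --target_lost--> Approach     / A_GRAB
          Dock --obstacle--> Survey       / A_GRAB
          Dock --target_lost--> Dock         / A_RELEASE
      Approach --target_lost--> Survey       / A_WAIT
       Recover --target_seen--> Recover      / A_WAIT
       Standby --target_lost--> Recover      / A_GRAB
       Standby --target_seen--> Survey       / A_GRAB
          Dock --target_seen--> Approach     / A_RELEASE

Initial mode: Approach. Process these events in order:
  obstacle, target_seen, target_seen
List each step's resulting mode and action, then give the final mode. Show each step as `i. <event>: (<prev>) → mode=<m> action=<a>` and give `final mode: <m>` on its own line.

1. obstacle: (Approach) → mode=Approach action=A_PING
2. target_seen: (Approach) → mode=Survey action=A_GRAB
3. target_seen: (Survey) → mode=Standby action=A_WAIT

final mode: Standby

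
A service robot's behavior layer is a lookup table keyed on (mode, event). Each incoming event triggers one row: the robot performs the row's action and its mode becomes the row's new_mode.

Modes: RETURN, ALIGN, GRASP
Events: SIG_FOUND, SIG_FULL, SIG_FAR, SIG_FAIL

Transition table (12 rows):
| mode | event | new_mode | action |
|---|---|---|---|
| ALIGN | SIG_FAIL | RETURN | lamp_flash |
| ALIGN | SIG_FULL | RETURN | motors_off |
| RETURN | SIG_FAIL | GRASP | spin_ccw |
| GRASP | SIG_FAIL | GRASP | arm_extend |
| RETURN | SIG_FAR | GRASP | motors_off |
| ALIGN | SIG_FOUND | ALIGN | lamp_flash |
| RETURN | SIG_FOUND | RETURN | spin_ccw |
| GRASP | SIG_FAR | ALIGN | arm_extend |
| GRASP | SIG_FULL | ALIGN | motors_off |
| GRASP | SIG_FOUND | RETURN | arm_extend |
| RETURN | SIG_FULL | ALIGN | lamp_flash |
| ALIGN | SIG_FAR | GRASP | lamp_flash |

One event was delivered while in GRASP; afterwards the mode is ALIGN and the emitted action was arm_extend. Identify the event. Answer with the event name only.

try SIG_FOUND: (GRASP, SIG_FOUND) → (RETURN, arm_extend)
try SIG_FULL: (GRASP, SIG_FULL) → (ALIGN, motors_off)
try SIG_FAR: (GRASP, SIG_FAR) → (ALIGN, arm_extend)  ← matches
try SIG_FAIL: (GRASP, SIG_FAIL) → (GRASP, arm_extend)

SIG_FAR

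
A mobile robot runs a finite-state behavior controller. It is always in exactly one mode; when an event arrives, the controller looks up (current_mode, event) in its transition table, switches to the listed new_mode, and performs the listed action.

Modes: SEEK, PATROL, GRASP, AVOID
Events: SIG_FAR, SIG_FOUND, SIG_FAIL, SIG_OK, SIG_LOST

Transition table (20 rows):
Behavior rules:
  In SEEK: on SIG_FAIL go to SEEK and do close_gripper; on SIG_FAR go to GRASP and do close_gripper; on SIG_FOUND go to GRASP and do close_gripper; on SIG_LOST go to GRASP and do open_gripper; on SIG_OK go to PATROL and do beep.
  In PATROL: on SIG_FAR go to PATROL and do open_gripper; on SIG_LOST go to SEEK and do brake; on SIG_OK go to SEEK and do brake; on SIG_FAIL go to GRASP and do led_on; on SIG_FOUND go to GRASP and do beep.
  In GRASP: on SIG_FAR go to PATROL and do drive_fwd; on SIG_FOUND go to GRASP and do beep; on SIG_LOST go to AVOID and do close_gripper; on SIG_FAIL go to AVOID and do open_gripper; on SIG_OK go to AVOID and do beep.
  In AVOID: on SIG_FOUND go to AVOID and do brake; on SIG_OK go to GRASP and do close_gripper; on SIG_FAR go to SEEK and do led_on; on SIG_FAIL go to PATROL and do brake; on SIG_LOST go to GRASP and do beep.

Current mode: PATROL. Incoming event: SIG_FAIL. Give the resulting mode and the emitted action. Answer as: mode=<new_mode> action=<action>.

mode=GRASP action=led_on

current mode = PATROL; filter table to that mode:
  (PATROL, SIG_FAR) → (PATROL, open_gripper)
  (PATROL, SIG_LOST) → (SEEK, brake)
  (PATROL, SIG_OK) → (SEEK, brake)
  (PATROL, SIG_FAIL) → (GRASP, led_on)  ← event matches
  (PATROL, SIG_FOUND) → (GRASP, beep)
event = SIG_FAIL selects (GRASP, led_on)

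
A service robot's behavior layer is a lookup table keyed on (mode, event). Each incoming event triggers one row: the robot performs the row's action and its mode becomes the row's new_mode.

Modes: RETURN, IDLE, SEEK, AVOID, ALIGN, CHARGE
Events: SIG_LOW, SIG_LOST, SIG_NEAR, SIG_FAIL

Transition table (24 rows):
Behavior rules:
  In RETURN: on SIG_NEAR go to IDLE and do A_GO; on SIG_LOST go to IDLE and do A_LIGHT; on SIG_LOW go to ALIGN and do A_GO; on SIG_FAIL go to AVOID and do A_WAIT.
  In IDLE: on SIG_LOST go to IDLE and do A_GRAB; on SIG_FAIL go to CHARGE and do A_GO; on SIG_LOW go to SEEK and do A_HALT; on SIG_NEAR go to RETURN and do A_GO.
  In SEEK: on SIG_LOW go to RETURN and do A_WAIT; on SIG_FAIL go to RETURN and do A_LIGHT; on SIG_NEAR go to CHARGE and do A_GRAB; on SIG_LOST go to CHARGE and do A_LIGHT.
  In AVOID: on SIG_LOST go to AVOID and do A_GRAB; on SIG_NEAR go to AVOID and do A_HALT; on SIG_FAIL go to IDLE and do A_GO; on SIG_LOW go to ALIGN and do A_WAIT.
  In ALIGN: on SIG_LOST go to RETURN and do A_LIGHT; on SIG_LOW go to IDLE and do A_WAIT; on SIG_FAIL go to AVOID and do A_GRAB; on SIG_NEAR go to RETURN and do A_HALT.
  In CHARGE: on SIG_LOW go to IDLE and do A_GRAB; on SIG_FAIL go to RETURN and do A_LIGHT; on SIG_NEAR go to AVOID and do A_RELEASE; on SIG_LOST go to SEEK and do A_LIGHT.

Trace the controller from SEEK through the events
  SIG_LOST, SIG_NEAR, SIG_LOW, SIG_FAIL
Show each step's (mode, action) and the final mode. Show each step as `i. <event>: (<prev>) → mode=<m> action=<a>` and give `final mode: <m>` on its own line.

final mode: AVOID

1. SIG_LOST: (SEEK) → mode=CHARGE action=A_LIGHT
2. SIG_NEAR: (CHARGE) → mode=AVOID action=A_RELEASE
3. SIG_LOW: (AVOID) → mode=ALIGN action=A_WAIT
4. SIG_FAIL: (ALIGN) → mode=AVOID action=A_GRAB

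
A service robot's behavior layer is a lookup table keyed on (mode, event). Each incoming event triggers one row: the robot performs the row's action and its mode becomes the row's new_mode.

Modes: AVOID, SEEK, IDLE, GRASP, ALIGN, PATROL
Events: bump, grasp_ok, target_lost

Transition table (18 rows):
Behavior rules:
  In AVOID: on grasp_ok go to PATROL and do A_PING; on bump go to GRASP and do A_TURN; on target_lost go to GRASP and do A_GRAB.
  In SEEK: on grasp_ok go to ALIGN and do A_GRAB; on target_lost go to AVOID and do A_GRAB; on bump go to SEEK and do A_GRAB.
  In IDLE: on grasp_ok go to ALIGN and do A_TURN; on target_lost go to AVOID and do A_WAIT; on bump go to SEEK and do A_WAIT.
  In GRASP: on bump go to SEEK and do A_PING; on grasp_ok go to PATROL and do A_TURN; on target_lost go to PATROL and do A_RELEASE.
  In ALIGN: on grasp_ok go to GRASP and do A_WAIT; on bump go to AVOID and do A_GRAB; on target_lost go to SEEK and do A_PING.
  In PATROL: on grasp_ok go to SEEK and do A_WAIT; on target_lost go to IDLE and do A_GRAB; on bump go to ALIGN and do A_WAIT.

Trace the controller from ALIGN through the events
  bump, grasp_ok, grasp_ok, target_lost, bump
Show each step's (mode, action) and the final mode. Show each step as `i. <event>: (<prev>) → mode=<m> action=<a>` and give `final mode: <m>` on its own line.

final mode: GRASP

1. bump: (ALIGN) → mode=AVOID action=A_GRAB
2. grasp_ok: (AVOID) → mode=PATROL action=A_PING
3. grasp_ok: (PATROL) → mode=SEEK action=A_WAIT
4. target_lost: (SEEK) → mode=AVOID action=A_GRAB
5. bump: (AVOID) → mode=GRASP action=A_TURN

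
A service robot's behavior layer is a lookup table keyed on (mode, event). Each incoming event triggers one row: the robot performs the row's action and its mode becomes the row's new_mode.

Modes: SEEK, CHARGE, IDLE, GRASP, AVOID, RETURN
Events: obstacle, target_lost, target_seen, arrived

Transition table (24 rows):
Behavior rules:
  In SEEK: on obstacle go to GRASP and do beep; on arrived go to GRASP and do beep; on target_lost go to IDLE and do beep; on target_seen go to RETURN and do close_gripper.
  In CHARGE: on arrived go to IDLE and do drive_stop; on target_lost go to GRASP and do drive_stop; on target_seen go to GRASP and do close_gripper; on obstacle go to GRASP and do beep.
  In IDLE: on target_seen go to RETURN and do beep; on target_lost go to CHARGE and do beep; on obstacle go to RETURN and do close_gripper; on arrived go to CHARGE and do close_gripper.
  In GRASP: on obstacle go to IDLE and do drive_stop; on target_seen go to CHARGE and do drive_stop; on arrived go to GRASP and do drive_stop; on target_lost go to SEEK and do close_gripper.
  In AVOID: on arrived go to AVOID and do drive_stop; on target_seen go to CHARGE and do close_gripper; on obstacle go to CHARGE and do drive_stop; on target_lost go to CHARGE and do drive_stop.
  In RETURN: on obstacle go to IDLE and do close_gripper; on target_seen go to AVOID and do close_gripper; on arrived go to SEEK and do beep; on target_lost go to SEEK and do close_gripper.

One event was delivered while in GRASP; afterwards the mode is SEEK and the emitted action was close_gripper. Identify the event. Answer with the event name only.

try obstacle: (GRASP, obstacle) → (IDLE, drive_stop)
try target_lost: (GRASP, target_lost) → (SEEK, close_gripper)  ← matches
try target_seen: (GRASP, target_seen) → (CHARGE, drive_stop)
try arrived: (GRASP, arrived) → (GRASP, drive_stop)

target_lost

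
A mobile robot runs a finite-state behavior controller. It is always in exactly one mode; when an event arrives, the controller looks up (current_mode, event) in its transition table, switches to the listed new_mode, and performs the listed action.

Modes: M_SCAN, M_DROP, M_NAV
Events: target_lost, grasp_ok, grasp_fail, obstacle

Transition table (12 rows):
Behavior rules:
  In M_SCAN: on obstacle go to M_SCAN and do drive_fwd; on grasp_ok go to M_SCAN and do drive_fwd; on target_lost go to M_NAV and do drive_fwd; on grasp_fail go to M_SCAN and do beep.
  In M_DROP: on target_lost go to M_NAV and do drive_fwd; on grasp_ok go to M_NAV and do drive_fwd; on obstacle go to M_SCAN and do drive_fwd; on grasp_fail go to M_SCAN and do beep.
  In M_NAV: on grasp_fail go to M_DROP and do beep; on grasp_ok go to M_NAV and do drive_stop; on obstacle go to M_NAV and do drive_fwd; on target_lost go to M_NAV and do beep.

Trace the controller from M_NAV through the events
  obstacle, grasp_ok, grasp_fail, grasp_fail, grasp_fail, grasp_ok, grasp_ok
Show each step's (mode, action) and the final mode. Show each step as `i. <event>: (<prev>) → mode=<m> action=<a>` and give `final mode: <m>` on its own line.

1. obstacle: (M_NAV) → mode=M_NAV action=drive_fwd
2. grasp_ok: (M_NAV) → mode=M_NAV action=drive_stop
3. grasp_fail: (M_NAV) → mode=M_DROP action=beep
4. grasp_fail: (M_DROP) → mode=M_SCAN action=beep
5. grasp_fail: (M_SCAN) → mode=M_SCAN action=beep
6. grasp_ok: (M_SCAN) → mode=M_SCAN action=drive_fwd
7. grasp_ok: (M_SCAN) → mode=M_SCAN action=drive_fwd

final mode: M_SCAN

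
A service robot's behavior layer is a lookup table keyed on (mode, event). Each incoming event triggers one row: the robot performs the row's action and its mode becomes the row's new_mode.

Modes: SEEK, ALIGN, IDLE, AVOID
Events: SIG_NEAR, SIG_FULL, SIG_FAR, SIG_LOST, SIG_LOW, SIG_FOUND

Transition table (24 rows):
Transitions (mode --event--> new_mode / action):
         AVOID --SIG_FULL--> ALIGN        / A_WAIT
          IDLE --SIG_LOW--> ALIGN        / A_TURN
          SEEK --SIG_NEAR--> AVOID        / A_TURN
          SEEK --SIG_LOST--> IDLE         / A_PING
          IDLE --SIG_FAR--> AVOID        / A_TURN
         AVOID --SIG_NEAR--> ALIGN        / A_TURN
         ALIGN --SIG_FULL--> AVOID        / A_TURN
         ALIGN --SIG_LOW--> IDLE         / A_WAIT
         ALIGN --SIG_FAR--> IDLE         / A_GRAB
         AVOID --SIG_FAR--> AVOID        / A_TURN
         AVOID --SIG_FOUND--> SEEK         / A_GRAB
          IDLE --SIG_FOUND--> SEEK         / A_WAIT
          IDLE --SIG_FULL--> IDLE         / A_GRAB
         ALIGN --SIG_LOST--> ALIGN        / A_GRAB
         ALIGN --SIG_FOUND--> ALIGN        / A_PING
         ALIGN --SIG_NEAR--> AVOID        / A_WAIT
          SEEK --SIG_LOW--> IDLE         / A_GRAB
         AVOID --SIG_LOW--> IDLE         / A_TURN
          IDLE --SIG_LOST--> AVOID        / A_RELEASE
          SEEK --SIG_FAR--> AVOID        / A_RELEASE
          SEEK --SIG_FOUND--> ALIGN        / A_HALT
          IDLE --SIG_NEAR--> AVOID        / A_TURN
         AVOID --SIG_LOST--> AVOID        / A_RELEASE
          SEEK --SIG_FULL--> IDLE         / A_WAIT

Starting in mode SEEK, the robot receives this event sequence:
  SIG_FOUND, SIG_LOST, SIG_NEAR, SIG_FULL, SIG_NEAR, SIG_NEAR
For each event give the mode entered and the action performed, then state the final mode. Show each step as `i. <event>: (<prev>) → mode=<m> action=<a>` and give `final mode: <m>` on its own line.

1. SIG_FOUND: (SEEK) → mode=ALIGN action=A_HALT
2. SIG_LOST: (ALIGN) → mode=ALIGN action=A_GRAB
3. SIG_NEAR: (ALIGN) → mode=AVOID action=A_WAIT
4. SIG_FULL: (AVOID) → mode=ALIGN action=A_WAIT
5. SIG_NEAR: (ALIGN) → mode=AVOID action=A_WAIT
6. SIG_NEAR: (AVOID) → mode=ALIGN action=A_TURN

final mode: ALIGN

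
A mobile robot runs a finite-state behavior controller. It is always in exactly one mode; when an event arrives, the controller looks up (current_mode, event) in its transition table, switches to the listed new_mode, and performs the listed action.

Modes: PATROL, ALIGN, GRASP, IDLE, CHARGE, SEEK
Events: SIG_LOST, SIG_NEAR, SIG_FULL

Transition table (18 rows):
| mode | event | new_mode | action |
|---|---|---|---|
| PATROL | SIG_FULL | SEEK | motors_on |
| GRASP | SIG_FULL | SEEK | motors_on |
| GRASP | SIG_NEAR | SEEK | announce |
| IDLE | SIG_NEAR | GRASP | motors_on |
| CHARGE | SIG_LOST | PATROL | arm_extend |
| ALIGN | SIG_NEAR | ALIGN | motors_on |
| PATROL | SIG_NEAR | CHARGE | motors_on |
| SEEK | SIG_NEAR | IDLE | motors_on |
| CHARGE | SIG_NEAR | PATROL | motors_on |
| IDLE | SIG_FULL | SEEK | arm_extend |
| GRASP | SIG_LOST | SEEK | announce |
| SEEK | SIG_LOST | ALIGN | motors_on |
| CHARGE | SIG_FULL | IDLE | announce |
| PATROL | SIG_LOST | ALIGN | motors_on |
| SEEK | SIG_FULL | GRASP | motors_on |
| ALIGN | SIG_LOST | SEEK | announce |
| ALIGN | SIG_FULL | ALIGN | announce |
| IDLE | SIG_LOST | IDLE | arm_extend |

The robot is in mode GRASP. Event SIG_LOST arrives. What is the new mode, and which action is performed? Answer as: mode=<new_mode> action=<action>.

mode=SEEK action=announce

current mode = GRASP; filter table to that mode:
  (GRASP, SIG_FULL) → (SEEK, motors_on)
  (GRASP, SIG_NEAR) → (SEEK, announce)
  (GRASP, SIG_LOST) → (SEEK, announce)  ← event matches
event = SIG_LOST selects (SEEK, announce)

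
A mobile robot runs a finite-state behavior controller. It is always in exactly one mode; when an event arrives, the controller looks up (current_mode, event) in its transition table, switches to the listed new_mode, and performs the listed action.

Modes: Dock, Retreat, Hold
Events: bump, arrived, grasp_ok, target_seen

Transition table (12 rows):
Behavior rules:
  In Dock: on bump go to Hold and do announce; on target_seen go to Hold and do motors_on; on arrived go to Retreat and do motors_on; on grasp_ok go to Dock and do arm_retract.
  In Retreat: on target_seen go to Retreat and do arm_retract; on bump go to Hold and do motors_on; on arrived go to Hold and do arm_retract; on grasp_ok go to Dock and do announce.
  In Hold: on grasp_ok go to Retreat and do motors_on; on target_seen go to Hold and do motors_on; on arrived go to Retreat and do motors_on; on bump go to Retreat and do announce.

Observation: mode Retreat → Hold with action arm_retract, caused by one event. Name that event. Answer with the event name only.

try bump: (Retreat, bump) → (Hold, motors_on)
try arrived: (Retreat, arrived) → (Hold, arm_retract)  ← matches
try grasp_ok: (Retreat, grasp_ok) → (Dock, announce)
try target_seen: (Retreat, target_seen) → (Retreat, arm_retract)

arrived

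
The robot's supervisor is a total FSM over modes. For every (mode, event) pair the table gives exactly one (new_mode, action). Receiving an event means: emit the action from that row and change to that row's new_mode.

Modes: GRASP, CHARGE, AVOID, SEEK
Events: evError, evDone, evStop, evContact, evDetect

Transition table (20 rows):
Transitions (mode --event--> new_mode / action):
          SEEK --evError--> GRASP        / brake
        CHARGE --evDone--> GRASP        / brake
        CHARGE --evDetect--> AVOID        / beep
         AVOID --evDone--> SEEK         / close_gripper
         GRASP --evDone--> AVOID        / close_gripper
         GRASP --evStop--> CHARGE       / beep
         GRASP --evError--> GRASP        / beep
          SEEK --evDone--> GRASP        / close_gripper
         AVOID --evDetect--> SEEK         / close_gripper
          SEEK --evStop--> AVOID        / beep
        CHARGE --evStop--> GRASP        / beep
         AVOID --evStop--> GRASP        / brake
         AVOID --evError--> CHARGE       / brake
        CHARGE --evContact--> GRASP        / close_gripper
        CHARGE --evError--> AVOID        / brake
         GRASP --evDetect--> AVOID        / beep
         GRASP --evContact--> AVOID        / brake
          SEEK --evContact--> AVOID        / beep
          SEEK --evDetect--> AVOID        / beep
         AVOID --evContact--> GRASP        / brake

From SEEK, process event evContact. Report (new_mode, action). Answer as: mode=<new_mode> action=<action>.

current mode = SEEK; filter table to that mode:
  (SEEK, evError) → (GRASP, brake)
  (SEEK, evDone) → (GRASP, close_gripper)
  (SEEK, evStop) → (AVOID, beep)
  (SEEK, evContact) → (AVOID, beep)  ← event matches
  (SEEK, evDetect) → (AVOID, beep)
event = evContact selects (AVOID, beep)

mode=AVOID action=beep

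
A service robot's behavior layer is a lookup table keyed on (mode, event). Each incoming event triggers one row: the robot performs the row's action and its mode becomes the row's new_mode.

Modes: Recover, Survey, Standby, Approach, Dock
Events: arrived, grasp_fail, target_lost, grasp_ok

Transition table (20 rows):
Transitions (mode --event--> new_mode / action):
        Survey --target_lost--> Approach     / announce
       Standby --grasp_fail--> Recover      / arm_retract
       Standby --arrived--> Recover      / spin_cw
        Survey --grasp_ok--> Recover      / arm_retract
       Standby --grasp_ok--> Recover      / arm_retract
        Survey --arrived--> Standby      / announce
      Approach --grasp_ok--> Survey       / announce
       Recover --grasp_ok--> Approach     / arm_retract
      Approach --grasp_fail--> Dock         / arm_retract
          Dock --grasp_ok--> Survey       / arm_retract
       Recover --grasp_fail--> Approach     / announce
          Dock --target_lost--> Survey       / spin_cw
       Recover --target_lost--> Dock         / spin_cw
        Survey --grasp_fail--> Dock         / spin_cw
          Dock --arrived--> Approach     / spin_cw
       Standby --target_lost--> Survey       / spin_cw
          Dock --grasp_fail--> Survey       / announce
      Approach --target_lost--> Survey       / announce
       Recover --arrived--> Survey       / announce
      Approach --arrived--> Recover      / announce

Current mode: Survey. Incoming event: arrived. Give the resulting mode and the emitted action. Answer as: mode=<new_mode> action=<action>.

mode=Standby action=announce

current mode = Survey; filter table to that mode:
  (Survey, target_lost) → (Approach, announce)
  (Survey, grasp_ok) → (Recover, arm_retract)
  (Survey, arrived) → (Standby, announce)  ← event matches
  (Survey, grasp_fail) → (Dock, spin_cw)
event = arrived selects (Standby, announce)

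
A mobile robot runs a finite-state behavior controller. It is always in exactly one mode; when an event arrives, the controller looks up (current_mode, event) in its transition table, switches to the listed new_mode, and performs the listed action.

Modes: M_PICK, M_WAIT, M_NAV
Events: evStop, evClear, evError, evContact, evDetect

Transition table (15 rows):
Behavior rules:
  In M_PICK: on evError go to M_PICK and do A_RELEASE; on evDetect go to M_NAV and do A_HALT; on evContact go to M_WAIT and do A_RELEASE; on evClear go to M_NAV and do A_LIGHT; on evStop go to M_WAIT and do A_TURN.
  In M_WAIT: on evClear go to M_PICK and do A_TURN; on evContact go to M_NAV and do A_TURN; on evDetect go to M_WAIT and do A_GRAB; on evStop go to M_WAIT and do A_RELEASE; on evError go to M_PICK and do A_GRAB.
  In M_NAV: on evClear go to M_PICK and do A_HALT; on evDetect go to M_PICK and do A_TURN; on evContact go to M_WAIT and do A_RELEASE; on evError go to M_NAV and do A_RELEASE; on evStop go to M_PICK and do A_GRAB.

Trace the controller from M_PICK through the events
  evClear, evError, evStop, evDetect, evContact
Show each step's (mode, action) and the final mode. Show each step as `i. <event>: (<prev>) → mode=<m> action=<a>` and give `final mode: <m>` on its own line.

final mode: M_WAIT

1. evClear: (M_PICK) → mode=M_NAV action=A_LIGHT
2. evError: (M_NAV) → mode=M_NAV action=A_RELEASE
3. evStop: (M_NAV) → mode=M_PICK action=A_GRAB
4. evDetect: (M_PICK) → mode=M_NAV action=A_HALT
5. evContact: (M_NAV) → mode=M_WAIT action=A_RELEASE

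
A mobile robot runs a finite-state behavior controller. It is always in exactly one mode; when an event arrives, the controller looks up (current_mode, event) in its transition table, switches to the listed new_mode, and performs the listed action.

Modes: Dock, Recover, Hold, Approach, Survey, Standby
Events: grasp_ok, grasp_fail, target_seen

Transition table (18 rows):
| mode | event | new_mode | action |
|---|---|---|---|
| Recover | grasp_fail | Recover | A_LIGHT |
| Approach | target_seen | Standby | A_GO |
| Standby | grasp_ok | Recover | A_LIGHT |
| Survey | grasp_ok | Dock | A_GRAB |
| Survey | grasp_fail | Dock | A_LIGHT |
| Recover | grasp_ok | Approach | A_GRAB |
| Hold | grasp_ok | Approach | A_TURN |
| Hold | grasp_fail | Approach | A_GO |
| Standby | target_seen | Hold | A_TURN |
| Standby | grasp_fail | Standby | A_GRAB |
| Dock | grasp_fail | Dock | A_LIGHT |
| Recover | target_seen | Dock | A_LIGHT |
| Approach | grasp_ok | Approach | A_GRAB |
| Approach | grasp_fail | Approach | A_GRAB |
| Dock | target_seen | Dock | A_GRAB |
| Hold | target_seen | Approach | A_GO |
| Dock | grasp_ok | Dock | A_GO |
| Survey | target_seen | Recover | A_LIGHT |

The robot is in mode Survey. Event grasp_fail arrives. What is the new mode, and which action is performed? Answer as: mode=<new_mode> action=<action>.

mode=Dock action=A_LIGHT

current mode = Survey; filter table to that mode:
  (Survey, grasp_ok) → (Dock, A_GRAB)
  (Survey, grasp_fail) → (Dock, A_LIGHT)  ← event matches
  (Survey, target_seen) → (Recover, A_LIGHT)
event = grasp_fail selects (Dock, A_LIGHT)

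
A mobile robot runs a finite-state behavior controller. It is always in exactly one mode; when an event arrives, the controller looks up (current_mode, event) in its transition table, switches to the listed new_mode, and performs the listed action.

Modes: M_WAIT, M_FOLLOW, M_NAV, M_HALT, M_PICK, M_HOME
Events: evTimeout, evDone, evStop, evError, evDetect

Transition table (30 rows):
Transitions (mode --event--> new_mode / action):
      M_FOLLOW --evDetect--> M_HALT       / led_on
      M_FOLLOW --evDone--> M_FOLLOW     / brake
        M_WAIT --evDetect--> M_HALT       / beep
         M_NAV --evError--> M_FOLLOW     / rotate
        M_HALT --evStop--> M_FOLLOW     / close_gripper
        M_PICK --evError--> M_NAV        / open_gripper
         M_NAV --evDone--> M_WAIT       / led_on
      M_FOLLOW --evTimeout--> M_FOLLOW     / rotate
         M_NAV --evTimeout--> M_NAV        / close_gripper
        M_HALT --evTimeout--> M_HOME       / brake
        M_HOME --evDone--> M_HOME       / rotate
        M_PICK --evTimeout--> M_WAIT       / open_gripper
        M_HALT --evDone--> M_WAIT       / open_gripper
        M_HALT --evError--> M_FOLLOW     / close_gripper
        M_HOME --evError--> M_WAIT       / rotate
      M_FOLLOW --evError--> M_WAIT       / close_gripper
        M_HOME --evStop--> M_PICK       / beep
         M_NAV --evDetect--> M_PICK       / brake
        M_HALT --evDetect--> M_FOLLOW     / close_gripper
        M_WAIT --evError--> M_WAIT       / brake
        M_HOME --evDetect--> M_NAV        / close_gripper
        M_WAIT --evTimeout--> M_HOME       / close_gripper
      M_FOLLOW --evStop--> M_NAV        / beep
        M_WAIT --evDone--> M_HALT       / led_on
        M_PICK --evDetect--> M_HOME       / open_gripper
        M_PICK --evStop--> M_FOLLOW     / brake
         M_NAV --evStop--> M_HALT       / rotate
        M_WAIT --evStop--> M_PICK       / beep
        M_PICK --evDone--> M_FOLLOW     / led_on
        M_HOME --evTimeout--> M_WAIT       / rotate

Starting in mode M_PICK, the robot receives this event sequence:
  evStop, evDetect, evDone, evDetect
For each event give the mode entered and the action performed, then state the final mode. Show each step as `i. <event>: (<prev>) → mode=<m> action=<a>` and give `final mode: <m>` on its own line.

1. evStop: (M_PICK) → mode=M_FOLLOW action=brake
2. evDetect: (M_FOLLOW) → mode=M_HALT action=led_on
3. evDone: (M_HALT) → mode=M_WAIT action=open_gripper
4. evDetect: (M_WAIT) → mode=M_HALT action=beep

final mode: M_HALT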